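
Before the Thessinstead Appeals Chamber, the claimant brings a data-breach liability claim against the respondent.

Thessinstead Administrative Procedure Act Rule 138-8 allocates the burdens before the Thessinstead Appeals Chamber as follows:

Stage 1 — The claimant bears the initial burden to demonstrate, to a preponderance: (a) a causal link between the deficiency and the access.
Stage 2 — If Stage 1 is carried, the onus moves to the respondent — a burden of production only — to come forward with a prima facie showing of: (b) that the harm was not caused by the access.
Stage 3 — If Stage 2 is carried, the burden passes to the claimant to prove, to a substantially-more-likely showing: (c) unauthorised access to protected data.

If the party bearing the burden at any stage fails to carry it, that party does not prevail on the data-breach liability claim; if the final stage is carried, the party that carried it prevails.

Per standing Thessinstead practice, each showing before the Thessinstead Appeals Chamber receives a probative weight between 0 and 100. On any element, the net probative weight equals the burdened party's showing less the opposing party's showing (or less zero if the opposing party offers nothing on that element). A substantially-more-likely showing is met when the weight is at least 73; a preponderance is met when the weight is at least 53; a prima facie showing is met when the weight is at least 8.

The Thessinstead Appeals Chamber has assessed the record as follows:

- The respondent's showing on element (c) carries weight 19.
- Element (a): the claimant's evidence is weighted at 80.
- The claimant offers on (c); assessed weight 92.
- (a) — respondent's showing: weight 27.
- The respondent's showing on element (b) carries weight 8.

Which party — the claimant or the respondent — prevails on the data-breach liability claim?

Stage 1 (claimant, a preponderance, weight is at least 53): (a) net 80−27=53 ≥ 53 — meets.
  The claimant carries Stage 1; the respondent now bears the burden.
Stage 2 (respondent, a prima facie showing, weight is at least 8): (b) 8 ≥ 8 — meets.
  The respondent carries Stage 2; the claimant now bears the burden.
Stage 3 (claimant, a substantially-more-likely showing, weight is at least 73): (c) net 92−19=73 ≥ 73 — meets.
  The claimant carries the last stage.
All stages carried — the claimant prevails.

claimant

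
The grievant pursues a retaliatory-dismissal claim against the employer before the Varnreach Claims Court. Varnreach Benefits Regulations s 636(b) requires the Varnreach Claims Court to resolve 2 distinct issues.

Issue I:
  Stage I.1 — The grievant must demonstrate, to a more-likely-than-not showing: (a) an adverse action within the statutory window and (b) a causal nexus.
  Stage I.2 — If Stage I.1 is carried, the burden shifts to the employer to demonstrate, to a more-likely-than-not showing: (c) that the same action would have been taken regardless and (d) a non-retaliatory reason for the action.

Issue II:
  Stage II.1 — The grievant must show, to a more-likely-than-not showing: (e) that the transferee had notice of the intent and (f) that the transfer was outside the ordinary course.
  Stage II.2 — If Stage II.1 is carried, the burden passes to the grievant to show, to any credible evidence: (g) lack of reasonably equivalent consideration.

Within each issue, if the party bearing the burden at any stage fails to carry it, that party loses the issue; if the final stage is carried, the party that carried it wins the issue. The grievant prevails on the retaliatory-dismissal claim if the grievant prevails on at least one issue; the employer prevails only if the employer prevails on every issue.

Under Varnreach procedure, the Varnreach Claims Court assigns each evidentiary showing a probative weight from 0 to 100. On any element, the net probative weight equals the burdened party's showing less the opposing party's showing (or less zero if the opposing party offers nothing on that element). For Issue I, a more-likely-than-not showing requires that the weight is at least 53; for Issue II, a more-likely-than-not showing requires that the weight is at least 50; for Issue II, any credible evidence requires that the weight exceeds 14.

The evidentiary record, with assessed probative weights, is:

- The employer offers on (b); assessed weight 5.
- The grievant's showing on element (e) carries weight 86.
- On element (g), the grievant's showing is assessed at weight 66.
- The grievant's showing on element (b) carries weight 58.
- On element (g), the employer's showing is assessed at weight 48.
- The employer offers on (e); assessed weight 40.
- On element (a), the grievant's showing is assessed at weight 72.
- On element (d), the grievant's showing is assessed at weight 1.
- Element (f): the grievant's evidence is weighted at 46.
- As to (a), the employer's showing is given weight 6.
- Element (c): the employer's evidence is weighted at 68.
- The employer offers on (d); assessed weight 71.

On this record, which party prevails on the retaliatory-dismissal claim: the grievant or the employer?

employer

— Issue I —
Stage I.1 — burden on grievant; standard: a more-likely-than-not showing (weight is at least 53).
    (a): 72 − 6 = 66 ≥ 53 [met]
    (b): 58 − 5 = 53 ≥ 53 [met]
  Stage I.1 carried; the burden shifts to the employer.
Stage I.2 — burden on employer; standard: a more-likely-than-not showing (weight is at least 53).
    (c): 68 ≥ 53 [met]
    (d): 71 − 1 = 70 ≥ 53 [met]
  Stage I.2 carried; the final stage is satisfied.
All stages carried — the employer prevails on this issue.
— Issue II —
Stage II.1 (grievant, a more-likely-than-not showing, weight is at least 50): (e) net 86−40=46 < 50 — fails; (f) 46 < 50 — fails.
  Not every element is met, so the grievant fails to carry Stage II.1.
The employer prevails on this issue.
Per-issue: Issue I → employer; Issue II → employer. The grievant must prevail on at least one issue; overall, the employer prevails.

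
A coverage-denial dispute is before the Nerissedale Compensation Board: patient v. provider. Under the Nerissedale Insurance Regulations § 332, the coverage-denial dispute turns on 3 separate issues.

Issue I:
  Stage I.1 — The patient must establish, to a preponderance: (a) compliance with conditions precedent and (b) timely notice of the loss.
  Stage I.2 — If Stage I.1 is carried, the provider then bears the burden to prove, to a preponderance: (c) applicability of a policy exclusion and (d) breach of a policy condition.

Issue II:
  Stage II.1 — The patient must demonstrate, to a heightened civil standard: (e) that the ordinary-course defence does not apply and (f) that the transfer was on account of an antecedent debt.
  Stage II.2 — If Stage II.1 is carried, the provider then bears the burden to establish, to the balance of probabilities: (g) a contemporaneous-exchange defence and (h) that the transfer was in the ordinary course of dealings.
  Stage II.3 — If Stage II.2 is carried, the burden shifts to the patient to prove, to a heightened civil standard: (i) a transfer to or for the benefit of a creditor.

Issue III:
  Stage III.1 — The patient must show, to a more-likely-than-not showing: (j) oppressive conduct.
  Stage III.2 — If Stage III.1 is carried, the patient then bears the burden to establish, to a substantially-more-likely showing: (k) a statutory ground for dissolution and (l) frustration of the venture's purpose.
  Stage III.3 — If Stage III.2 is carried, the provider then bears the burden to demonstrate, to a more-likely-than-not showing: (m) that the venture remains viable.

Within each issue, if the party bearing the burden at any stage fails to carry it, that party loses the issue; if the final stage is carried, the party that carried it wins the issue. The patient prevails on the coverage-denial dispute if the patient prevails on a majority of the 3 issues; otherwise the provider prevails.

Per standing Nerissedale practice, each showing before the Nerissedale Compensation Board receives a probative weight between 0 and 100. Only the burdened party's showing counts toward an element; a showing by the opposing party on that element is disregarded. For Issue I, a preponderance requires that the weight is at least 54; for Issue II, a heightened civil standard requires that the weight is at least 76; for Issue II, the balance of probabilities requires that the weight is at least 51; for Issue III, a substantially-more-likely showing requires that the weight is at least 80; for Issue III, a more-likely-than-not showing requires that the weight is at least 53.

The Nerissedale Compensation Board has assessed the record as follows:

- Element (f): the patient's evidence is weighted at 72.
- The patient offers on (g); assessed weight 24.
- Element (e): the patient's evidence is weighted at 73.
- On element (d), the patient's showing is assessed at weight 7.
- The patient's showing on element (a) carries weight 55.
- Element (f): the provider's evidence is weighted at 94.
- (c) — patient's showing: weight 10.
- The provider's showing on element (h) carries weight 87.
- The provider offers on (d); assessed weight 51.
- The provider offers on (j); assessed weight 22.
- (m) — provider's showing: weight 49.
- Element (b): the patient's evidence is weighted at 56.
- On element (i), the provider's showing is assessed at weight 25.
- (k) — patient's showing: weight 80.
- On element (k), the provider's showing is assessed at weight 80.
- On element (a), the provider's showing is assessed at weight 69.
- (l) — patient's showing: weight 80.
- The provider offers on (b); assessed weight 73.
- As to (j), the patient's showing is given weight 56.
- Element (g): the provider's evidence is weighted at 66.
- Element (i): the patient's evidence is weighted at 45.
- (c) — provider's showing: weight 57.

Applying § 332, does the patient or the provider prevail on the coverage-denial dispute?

patient

— Issue I —
At Stage I.1 the patient must meet a preponderance (weight is at least 54): on (a) the weight is 55 (the provider's 69 is given no effect), ≥ 54, so (a) meets the standard; on (b) the weight is 56 (the provider's 73 is given no effect), ≥ 54, so (b) meets the standard.
  Stage I.1 carried; the burden shifts to the provider.
At Stage I.2 the provider must meet a preponderance (weight is at least 54): on (c) the weight is 57 (the patient's 10 is given no effect), which does reach 54, so (c) meets the standard; on (d) the weight is 51 (the patient's 7 is given no effect), which does not reach 54, so (d) does not meet the standard.
  The provider does not carry Stage I.2.
The analysis ends at Stage I.2; the patient prevails on this issue.
— Issue II —
At Stage II.1 the patient must meet a heightened civil standard (weight is at least 76): on (e) the weight is 73, which does not reach 76, so (e) does not meet the standard; on (f) the weight is 72 (the provider's 94 is given no effect), < 76, so (f) does not meet the standard.
  Not every element is met, so the patient fails to carry Stage II.1.
The analysis ends at Stage II.1; the provider prevails on this issue.
— Issue III —
Stage III.1 — burden on patient; standard: a more-likely-than-not showing (weight is at least 53).
    (j): 56 (provider's 22 disregarded) ≥ 53 [met]
  Stage III.1 carried; the burden remains with the patient.
Stage III.2 — burden on patient; standard: a substantially-more-likely showing (weight is at least 80).
    (k): 80 (provider's 80 disregarded) ≥ 80 [met]
    (l): 80 ≥ 80 [met]
  Stage III.2 carried; the burden shifts to the provider.
Stage III.3 — burden on provider; standard: a more-likely-than-not showing (weight is at least 53).
    (m): 49 < 53 [not met]
  The provider does not carry Stage III.3.
So the patient prevails on this issue.
Per-issue: Issue I → patient; Issue II → provider; Issue III → patient. The patient must prevail on a majority of issues; overall, the patient prevails.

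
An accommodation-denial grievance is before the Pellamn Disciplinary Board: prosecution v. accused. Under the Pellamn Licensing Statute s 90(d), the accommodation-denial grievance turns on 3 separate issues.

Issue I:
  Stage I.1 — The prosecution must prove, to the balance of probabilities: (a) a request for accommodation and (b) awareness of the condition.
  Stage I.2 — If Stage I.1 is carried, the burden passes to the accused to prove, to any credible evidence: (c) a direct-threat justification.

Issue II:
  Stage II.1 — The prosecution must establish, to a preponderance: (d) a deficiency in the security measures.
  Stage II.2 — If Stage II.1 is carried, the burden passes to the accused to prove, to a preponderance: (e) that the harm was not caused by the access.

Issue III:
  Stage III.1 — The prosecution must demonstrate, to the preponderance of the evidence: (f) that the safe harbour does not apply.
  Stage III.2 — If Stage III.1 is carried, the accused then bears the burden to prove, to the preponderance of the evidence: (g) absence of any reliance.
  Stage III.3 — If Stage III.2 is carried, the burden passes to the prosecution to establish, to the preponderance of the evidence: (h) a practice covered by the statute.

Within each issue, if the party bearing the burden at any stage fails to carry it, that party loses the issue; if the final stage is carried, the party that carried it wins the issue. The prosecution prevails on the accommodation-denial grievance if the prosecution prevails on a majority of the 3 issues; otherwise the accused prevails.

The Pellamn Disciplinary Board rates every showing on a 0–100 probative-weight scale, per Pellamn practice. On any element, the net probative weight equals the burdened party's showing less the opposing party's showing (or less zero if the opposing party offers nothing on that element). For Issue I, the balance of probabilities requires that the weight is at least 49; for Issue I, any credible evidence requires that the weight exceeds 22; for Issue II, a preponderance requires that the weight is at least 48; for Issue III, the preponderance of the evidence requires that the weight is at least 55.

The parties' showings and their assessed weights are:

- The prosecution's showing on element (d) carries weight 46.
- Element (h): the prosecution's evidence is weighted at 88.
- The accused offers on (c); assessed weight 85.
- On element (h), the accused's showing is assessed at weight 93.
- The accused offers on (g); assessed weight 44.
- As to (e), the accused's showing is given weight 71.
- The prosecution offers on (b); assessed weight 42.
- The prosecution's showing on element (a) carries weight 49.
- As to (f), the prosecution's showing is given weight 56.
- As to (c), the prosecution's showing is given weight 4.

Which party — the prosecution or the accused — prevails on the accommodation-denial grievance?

accused

— Issue I —
Stage I.1 (prosecution, the balance of probabilities, weight is at least 49): (a) 49 ≥ 49 — meets; (b) 42 < 49 — fails.
  Stage I.1 not carried; the prosecution fails its burden.
The analysis ends at Stage I.1; the accused prevails on this issue.
— Issue II —
At Stage II.1 the prosecution must meet a preponderance (weight is at least 48): on (d) the weight is 46, < 48, so (d) does not meet the standard.
  The prosecution does not carry Stage II.1.
The analysis ends at Stage II.1; the accused prevails on this issue.
— Issue III —
Stage III.1 — burden on prosecution; standard: the preponderance of the evidence (weight is at least 55).
    (f): 56 ≥ 55 [met]
  All elements met. The burden passes to the accused.
Stage III.2 — burden on accused; standard: the preponderance of the evidence (weight is at least 55).
    (g): 44 < 55 [not met]
  The accused does not carry Stage III.2.
The prosecution prevails on this issue.
Per-issue: Issue I → accused; Issue II → accused; Issue III → prosecution. The prosecution must prevail on a majority of issues; overall, the accused prevails.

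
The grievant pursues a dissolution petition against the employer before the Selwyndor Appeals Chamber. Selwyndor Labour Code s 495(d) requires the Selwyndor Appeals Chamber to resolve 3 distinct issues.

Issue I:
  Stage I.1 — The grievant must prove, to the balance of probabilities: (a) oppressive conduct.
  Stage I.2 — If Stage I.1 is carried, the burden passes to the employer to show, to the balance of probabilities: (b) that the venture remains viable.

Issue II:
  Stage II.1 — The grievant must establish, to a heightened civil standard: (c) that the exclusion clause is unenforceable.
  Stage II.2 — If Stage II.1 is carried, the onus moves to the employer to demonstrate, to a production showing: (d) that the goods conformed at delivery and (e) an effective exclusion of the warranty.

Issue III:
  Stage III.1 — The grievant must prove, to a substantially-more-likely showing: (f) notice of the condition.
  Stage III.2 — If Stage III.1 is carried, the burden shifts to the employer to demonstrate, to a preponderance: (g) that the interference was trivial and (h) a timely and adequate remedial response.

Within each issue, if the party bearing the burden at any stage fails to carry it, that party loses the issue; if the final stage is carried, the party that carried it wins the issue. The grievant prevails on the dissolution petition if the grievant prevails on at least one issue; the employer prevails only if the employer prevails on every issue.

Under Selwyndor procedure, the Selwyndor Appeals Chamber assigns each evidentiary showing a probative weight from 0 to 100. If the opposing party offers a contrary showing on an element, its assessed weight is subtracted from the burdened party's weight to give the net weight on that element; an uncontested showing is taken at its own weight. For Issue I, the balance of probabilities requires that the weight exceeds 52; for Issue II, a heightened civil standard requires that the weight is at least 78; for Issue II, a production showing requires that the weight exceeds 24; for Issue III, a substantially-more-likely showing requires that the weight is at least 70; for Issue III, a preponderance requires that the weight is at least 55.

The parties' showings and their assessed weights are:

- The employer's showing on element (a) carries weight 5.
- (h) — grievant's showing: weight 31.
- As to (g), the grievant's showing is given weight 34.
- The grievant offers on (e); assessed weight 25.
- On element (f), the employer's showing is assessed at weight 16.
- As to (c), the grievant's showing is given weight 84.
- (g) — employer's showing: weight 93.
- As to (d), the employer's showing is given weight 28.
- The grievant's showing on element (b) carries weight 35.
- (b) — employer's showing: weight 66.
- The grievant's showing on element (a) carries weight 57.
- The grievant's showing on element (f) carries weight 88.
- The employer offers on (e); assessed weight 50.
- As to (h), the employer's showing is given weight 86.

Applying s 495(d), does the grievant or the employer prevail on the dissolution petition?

— Issue I —
Stage I.1 — burden on grievant; standard: the balance of probabilities (weight exceeds 52).
    (a): 57 − 5 = 52 ≤ 52 [not met]
  The grievant does not carry Stage I.1.
The analysis ends at Stage I.1; the employer prevails on this issue.
— Issue II —
Stage II.1 — burden on grievant; standard: a heightened civil standard (weight is at least 78).
    (c): 84 ≥ 78 [met]
  Stage II.1 carried; the burden shifts to the employer.
Stage II.2 — burden on employer; standard: a production showing (weight exceeds 24).
    (d): 28 > 24 [met]
    (e): 50 − 25 = 25 > 24 [met]
  The employer carries the last stage.
All stages carried — the employer prevails on this issue.
— Issue III —
At Stage III.1 the grievant must meet a substantially-more-likely showing (weight is at least 70): on (f) the weight is 88 less the opposing 16 gives net 72, which does reach 70, so (f) meets the standard.
  All elements met. The burden passes to the employer.
At Stage III.2 the employer must meet a preponderance (weight is at least 55): on (g) the weight is 93 less the opposing 34 gives net 59, ≥ 55, so (g) meets the standard; on (h) the weight is 86 less the opposing 31 gives net 55, which does reach 55, so (h) meets the standard.
  Stage III.2 carried; the final stage is satisfied.
Every stage carried; the employer prevails on this issue.
Per-issue: Issue I → employer; Issue II → employer; Issue III → employer. The grievant must prevail on at least one issue; overall, the employer prevails.

employer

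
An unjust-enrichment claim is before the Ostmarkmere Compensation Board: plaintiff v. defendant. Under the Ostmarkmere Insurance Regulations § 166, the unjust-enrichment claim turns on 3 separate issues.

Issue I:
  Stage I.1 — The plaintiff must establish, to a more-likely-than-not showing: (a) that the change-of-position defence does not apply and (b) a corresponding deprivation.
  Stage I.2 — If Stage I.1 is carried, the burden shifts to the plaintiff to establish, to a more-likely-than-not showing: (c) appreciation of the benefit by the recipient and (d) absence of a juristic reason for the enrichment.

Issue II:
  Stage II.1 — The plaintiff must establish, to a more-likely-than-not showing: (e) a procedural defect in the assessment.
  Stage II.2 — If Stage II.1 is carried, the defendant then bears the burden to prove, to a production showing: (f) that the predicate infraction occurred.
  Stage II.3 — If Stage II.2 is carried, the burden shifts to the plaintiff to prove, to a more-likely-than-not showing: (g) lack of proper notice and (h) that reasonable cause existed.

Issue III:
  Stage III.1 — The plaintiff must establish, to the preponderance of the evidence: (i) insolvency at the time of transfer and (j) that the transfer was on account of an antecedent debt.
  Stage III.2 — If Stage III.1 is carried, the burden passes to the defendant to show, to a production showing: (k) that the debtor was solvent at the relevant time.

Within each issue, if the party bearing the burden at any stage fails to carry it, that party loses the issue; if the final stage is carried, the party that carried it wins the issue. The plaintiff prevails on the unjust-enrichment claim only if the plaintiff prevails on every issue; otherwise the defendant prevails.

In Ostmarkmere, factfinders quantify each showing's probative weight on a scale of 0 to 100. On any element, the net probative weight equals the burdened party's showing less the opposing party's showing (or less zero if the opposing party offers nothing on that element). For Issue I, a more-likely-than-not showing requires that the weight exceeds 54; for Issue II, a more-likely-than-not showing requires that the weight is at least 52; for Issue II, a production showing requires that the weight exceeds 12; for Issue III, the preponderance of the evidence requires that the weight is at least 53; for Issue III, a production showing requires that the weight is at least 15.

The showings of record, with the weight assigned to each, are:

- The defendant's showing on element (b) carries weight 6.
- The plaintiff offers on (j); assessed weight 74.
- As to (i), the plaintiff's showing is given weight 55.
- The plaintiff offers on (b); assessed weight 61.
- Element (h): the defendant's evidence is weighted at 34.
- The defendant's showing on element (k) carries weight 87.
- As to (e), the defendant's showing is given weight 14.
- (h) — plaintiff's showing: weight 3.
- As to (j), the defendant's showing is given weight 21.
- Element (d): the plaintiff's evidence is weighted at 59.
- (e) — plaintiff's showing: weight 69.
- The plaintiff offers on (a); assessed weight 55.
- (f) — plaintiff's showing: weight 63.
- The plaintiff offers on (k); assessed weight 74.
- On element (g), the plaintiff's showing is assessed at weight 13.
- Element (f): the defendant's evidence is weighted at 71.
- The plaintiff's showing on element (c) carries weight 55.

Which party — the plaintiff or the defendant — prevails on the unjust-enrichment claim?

plaintiff

— Issue I —
Stage I.1 — burden on plaintiff; standard: a more-likely-than-not showing (weight exceeds 54).
    (a): 55 > 54 [met]
    (b): 61 − 6 = 55 > 54 [met]
  Stage I.1 carried; the burden remains with the plaintiff.
Stage I.2 — burden on plaintiff; standard: a more-likely-than-not showing (weight exceeds 54).
    (c): 55 > 54 [met]
    (d): 59 > 54 [met]
  The plaintiff carries the last stage.
With every stage satisfied, the plaintiff prevails on this issue.
— Issue II —
Stage II.1 — burden on plaintiff; standard: a more-likely-than-not showing (weight is at least 52).
    (e): 69 − 14 = 55 ≥ 52 [met]
  The plaintiff carries Stage II.1; the defendant now bears the burden.
Stage II.2 — burden on defendant; standard: a production showing (weight exceeds 12).
    (f): 71 − 63 = 8 ≤ 12 [not met]
  Not every element is met, so the defendant fails to carry Stage II.2.
So the plaintiff prevails on this issue.
— Issue III —
Stage III.1 — burden on plaintiff; standard: the preponderance of the evidence (weight is at least 53).
    (i): 55 ≥ 53 [met]
    (j): 74 − 21 = 53 ≥ 53 [met]
  The plaintiff carries Stage III.1; the defendant now bears the burden.
Stage III.2 — burden on defendant; standard: a production showing (weight is at least 15).
    (k): 87 − 74 = 13 < 15 [not met]
  Not every element is met, so the defendant fails to carry Stage III.2.
So the plaintiff prevails on this issue.
Per-issue: Issue I → plaintiff; Issue II → plaintiff; Issue III → plaintiff. The plaintiff must prevail on every issue; overall, the plaintiff prevails.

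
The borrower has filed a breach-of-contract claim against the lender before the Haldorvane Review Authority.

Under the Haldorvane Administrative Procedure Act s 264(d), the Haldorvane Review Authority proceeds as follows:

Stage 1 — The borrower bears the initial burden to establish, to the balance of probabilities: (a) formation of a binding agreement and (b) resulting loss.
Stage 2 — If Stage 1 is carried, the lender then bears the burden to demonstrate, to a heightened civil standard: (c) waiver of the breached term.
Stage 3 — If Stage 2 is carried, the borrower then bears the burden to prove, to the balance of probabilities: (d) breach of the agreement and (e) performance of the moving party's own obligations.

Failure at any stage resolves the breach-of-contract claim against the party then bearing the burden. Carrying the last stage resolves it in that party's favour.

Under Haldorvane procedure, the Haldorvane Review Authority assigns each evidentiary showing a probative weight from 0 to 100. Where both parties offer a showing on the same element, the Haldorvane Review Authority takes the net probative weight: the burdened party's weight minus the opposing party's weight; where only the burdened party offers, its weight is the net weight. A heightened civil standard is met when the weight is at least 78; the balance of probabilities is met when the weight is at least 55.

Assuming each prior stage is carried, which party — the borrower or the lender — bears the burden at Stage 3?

Stage 3's rule assigns the burden to the borrower (to the balance of probabilities).

borrower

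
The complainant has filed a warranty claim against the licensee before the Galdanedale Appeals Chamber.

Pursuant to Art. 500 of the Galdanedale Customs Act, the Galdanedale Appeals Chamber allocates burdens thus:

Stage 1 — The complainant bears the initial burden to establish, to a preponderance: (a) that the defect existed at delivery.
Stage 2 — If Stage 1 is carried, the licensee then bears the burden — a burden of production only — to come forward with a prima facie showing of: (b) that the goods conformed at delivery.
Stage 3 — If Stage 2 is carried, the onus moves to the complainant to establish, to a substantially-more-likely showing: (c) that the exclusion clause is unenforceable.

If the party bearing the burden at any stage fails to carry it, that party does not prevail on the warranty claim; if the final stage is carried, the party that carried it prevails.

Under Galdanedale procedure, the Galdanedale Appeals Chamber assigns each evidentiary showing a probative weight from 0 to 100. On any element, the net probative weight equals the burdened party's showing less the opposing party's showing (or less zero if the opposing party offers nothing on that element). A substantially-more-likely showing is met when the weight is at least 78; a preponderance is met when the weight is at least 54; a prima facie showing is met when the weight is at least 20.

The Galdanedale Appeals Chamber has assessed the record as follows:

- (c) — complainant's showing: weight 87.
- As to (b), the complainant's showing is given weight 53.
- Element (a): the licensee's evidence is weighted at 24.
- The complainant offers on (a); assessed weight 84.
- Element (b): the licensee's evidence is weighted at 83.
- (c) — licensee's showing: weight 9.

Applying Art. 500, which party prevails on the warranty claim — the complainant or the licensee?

Stage 1 (complainant, a preponderance, weight is at least 54): (a) net 84−24=60 ≥ 54 — meets.
  The complainant carries Stage 1; the licensee now bears the burden.
Stage 2 (licensee, a prima facie showing, weight is at least 20): (b) net 83−53=30 ≥ 20 — meets.
  All elements met. The burden passes to the complainant.
Stage 3 (complainant, a substantially-more-likely showing, weight is at least 78): (c) net 87−9=78 ≥ 78 — meets.
  Stage 3 carried; the final stage is satisfied.
Every stage carried; the complainant prevails.

complainant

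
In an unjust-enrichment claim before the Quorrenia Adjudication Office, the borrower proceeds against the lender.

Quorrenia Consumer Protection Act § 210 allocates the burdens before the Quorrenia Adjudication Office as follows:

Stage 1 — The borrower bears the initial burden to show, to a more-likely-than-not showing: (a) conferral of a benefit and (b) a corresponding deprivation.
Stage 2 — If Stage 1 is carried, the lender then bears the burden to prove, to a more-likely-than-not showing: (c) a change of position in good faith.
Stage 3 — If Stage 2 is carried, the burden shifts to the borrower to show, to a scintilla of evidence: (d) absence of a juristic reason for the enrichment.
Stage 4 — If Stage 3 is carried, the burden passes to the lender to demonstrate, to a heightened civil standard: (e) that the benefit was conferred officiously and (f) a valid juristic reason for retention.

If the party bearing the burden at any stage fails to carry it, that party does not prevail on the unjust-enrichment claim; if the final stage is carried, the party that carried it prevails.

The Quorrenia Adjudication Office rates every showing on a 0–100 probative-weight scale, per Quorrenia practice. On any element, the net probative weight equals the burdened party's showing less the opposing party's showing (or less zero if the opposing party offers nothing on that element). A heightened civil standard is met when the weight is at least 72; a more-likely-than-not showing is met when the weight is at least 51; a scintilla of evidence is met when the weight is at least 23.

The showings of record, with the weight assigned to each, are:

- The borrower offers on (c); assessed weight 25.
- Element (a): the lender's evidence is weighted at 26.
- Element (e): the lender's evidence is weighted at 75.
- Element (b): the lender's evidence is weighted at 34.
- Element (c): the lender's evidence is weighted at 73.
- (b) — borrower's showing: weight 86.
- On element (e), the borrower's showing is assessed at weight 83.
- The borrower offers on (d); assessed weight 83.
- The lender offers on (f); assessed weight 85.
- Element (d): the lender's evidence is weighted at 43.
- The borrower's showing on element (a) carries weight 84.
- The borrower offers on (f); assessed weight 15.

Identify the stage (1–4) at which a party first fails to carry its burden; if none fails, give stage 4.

stage 2

At Stage 1 the borrower must meet a more-likely-than-not showing (weight is at least 51): on (a) the weight is 84 less the opposing 26 gives net 58, ≥ 51, so (a) meets the standard; on (b) the weight is 86 less the opposing 34 gives net 52, which does reach 51, so (b) meets the standard.
  All elements met. The burden passes to the lender.
At Stage 2 the lender must meet a more-likely-than-not showing (weight is at least 51): on (c) the weight is 73 less the opposing 25 gives net 48, which does not reach 51, so (c) does not meet the standard.
  The lender does not carry Stage 2.
So the borrower prevails.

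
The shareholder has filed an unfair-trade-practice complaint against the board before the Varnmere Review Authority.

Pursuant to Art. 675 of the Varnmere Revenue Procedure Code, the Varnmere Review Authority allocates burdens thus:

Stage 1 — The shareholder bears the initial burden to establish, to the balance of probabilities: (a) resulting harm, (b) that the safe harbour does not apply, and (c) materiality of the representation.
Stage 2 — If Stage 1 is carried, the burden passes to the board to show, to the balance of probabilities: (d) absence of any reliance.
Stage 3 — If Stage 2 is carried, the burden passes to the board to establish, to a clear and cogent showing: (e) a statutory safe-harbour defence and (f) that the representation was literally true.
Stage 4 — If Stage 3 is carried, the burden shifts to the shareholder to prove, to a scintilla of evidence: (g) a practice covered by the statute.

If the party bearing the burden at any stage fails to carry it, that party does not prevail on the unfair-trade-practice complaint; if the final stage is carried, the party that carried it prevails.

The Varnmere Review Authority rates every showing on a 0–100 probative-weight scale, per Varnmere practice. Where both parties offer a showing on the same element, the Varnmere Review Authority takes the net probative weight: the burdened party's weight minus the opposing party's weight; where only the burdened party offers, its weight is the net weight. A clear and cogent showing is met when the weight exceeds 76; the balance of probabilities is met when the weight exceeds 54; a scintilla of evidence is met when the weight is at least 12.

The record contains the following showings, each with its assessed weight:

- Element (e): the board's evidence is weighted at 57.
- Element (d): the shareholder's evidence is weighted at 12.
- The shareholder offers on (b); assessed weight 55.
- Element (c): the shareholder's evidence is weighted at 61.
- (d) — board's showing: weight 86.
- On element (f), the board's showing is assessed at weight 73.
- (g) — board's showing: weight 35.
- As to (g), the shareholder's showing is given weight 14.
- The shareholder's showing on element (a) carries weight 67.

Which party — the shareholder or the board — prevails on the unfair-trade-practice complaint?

shareholder

Stage 1 — burden on shareholder; standard: the balance of probabilities (weight exceeds 54).
    (a): 67 > 54 [met]
    (b): 55 > 54 [met]
    (c): 61 > 54 [met]
  Stage 1 carried; the burden shifts to the board.
Stage 2 — burden on board; standard: the balance of probabilities (weight exceeds 54).
    (d): 86 − 12 = 74 > 54 [met]
  All elements met. The board retains the burden for Stage 3.
Stage 3 — burden on board; standard: a clear and cogent showing (weight exceeds 76).
    (e): 57 ≤ 76 [not met]
    (f): 73 ≤ 76 [not met]
  Not every element is met, so the board fails to carry Stage 3.
The shareholder prevails.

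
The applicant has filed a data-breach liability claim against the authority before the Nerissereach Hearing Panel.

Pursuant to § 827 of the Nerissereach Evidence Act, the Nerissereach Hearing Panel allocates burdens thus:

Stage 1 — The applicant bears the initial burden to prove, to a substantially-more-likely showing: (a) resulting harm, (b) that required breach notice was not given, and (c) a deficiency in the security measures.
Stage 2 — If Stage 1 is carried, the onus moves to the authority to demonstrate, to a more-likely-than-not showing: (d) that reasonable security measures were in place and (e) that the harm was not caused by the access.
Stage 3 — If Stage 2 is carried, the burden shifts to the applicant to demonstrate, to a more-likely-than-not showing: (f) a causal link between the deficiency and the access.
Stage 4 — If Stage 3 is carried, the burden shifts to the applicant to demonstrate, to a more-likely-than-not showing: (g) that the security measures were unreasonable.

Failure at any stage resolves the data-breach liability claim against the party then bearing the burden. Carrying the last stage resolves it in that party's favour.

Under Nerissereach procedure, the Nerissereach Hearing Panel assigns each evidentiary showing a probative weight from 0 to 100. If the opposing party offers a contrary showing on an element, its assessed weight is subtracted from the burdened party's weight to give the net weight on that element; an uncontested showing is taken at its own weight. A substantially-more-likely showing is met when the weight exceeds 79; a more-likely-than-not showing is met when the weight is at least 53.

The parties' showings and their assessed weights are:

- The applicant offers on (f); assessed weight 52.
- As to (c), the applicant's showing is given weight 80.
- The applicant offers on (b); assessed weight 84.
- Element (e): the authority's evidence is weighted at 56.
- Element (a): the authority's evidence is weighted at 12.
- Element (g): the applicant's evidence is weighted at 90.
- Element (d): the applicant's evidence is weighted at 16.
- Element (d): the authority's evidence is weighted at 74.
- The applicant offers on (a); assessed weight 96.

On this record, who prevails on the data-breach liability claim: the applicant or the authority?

authority

Stage 1 (applicant, a substantially-more-likely showing, weight exceeds 79): (a) net 96−12=84 > 79 — meets; (b) 84 > 79 — meets; (c) 80 > 79 — meets.
  Stage 1 carried; the burden shifts to the authority.
Stage 2 (authority, a more-likely-than-not showing, weight is at least 53): (d) net 74−16=58 ≥ 53 — meets; (e) 56 ≥ 53 — meets.
  Stage 2 is satisfied; the onus moves to the applicant.
Stage 3 (applicant, a more-likely-than-not showing, weight is at least 53): (f) 52 < 53 — fails.
  Stage 3 not carried; the applicant fails its burden.
The analysis ends at Stage 3; the authority prevails.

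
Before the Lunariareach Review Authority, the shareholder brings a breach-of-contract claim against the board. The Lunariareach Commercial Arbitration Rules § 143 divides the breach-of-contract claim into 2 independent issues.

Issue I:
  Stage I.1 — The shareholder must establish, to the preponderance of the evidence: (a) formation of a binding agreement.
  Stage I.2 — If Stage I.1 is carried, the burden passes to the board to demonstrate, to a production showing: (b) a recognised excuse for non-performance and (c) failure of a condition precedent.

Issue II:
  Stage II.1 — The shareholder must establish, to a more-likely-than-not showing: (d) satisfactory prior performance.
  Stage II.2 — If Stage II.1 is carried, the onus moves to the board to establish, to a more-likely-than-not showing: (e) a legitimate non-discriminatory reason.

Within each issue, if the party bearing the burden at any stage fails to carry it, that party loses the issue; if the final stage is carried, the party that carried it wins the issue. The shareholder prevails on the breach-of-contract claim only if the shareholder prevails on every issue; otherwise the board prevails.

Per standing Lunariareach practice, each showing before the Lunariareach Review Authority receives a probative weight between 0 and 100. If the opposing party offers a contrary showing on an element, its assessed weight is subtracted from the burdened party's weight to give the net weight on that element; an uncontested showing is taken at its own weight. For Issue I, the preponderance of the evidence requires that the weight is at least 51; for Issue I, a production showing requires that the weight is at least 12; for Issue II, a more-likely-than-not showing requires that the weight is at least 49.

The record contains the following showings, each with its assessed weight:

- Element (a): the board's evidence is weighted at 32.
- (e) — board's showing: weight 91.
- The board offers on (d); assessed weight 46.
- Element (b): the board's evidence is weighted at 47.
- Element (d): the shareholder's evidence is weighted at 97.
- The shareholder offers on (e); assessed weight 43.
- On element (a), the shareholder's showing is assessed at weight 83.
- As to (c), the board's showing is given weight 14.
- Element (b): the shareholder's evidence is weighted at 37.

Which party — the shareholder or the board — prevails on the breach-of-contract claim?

shareholder

— Issue I —
Stage I.1 — burden on shareholder; standard: the preponderance of the evidence (weight is at least 51).
    (a): 83 − 32 = 51 ≥ 51 [met]
  The shareholder carries Stage I.1; the board now bears the burden.
Stage I.2 — burden on board; standard: a production showing (weight is at least 12).
    (b): 47 − 37 = 10 < 12 [not met]
    (c): 14 ≥ 12 [met]
  Not every element is met, so the board fails to carry Stage I.2.
The analysis ends at Stage I.2; the shareholder prevails on this issue.
— Issue II —
At Stage II.1 the shareholder must meet a more-likely-than-not showing (weight is at least 49): on (d) the weight is 97 less the opposing 46 gives net 51, ≥ 49, so (d) meets the standard.
  All elements met. The burden passes to the board.
At Stage II.2 the board must meet a more-likely-than-not showing (weight is at least 49): on (e) the weight is 91 less the opposing 43 gives net 48, < 49, so (e) does not meet the standard.
  Not every element is met, so the board fails to carry Stage II.2.
So the shareholder prevails on this issue.
Per-issue: Issue I → shareholder; Issue II → shareholder. The shareholder must prevail on every issue; overall, the shareholder prevails.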